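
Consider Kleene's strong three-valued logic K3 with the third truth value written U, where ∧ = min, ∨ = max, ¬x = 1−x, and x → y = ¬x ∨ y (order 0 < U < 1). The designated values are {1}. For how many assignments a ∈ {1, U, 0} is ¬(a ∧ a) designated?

1

a=1: 0 ·
a=U: U ·
a=0: 1 ✓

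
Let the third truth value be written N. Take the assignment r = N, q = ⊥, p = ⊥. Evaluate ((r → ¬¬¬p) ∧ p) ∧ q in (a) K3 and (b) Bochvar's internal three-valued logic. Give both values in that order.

⊥; N

In K3: ¬p = ¬⊥ = ⊤
¬¬p = ¬⊤ = ⊥
¬¬¬p = ¬⊥ = ⊤
r → ¬¬¬p = N → ⊤ = ⊤  [¬N ∨ ⊤]
(r → ¬¬¬p) ∧ p = ⊤ ∧ ⊥ = ⊥
((r → ¬¬¬p) ∧ p) ∧ q = ⊥ ∧ ⊥ = ⊥
In Bochvar's internal three-valued logic: ¬p = ¬⊥ = ⊤
¬¬p = ¬⊤ = ⊥
¬¬¬p = ¬⊥ = ⊤
r → ¬¬¬p = N → ⊤ = N  [any arg is the third value ⇒ result is the third value]
(r → ¬¬¬p) ∧ p = N ∧ ⊥ = N
((r → ¬¬¬p) ∧ p) ∧ q = N ∧ ⊥ = N
They differ because K3 and Bochvar's internal three-valued logic treat N differently under the binary connectives.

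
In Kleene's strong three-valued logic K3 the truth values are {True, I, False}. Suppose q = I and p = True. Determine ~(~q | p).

False

~q = ~I = I
~q | p = I | True = True
~(~q | p) = ~True = False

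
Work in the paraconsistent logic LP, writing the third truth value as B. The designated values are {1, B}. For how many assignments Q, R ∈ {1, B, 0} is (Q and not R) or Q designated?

6

Of the 9 assignments, 6 give a value in {1, B}.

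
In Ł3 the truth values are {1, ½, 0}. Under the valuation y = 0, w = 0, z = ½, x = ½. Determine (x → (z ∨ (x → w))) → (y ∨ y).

x → w = ½ → 0 = ½
z ∨ (x → w) = ½ ∨ ½ = ½
x → (z ∨ (x → w)) = ½ → ½ = 1
y ∨ y = 0 ∨ 0 = 0
(x → (z ∨ (x → w))) → (y ∨ y) = 1 → 0 = 0

0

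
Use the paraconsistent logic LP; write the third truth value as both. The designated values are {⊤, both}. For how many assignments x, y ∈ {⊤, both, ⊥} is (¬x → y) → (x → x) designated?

Of the 9 assignments, 9 give a value in {⊤, both}.

9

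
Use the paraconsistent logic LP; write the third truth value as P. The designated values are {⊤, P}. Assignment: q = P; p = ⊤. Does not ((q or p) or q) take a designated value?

No

q or p = P or ⊤ = ⊤
(q or p) or q = ⊤ or P = ⊤
not ((q or p) or q) = not ⊤ = ⊥
⊥ ∉ {⊤, P}.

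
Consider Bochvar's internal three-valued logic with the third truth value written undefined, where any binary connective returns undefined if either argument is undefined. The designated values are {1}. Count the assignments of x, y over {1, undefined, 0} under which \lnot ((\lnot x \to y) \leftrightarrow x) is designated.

1

Designated under: (x=0, y=1).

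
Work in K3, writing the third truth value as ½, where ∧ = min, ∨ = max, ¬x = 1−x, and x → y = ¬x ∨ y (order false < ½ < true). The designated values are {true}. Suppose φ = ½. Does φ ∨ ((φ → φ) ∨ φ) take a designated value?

No

φ → φ = ½ → ½ = ½
(φ → φ) ∨ φ = ½ ∨ ½ = ½
φ ∨ ((φ → φ) ∨ φ) = ½ ∨ ½ = ½
½ ∉ {true}.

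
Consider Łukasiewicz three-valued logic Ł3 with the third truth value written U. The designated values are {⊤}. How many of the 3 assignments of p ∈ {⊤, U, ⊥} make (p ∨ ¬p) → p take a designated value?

2

p=⊤: ⊤ ✓
p=U: ⊤ ✓
p=⊥: ⊥ ·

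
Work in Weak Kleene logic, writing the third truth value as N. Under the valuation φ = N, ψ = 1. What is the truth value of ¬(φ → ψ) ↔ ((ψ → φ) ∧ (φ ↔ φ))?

φ → ψ = N → 1 = N
¬(φ → ψ) = ¬N = N
ψ → φ = 1 → N = N
φ ↔ φ = N ↔ N = N
(ψ → φ) ∧ (φ ↔ φ) = N ∧ N = N
¬(φ → ψ) ↔ ((ψ → φ) ∧ (φ ↔ φ)) = N ↔ N = N

N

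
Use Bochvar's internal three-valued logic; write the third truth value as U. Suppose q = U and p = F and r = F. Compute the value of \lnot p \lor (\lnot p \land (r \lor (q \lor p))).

U

\lnot p = \lnot F = T
\lnot p = \lnot F = T
q \lor p = U \lor F = U
r \lor (q \lor p) = F \lor U = U
\lnot p \land (r \lor (q \lor p)) = T \land U = U
\lnot p \lor (\lnot p \land (r \lor (q \lor p))) = T \lor U = U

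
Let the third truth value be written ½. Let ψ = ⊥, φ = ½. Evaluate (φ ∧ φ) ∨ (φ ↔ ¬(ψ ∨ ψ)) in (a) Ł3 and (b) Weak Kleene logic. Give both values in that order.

In Ł3: φ ∧ φ = ½ ∧ ½ = ½
ψ ∨ ψ = ⊥ ∨ ⊥ = ⊥
¬(ψ ∨ ψ) = ¬⊥ = ⊤
φ ↔ ¬(ψ ∨ ψ) = ½ ↔ ⊤ = ½
(φ ∧ φ) ∨ (φ ↔ ¬(ψ ∨ ψ)) = ½ ∨ ½ = ½
In Weak Kleene logic: φ ∧ φ = ½ ∧ ½ = ½
ψ ∨ ψ = ⊥ ∨ ⊥ = ⊥
¬(ψ ∨ ψ) = ¬⊥ = ⊤
φ ↔ ¬(ψ ∨ ψ) = ½ ↔ ⊤ = ½
(φ ∧ φ) ∨ (φ ↔ ¬(ψ ∨ ψ)) = ½ ∨ ½ = ½

½; ½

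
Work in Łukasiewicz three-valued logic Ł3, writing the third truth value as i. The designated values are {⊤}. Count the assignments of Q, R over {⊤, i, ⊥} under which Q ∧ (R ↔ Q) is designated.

Designated under: (Q=⊤, R=⊤).

1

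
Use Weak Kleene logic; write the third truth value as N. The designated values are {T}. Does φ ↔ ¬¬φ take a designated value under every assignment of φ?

Countermodel: φ=N gives N, which is not designated.

No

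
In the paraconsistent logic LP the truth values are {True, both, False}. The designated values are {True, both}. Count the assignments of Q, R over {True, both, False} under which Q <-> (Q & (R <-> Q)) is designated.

Of the 9 assignments, 8 give a value in {True, both}.

8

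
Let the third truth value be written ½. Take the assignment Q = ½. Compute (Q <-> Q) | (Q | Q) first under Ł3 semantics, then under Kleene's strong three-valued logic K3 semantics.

1; ½

In Ł3: Q <-> Q = ½ <-> ½ = 1
Q | Q = ½ | ½ = ½
(Q <-> Q) | (Q | Q) = 1 | ½ = 1
In Kleene's strong three-valued logic K3: Q <-> Q = ½ <-> ½ = ½
Q | Q = ½ | ½ = ½
(Q <-> Q) | (Q | Q) = ½ | ½ = ½
They differ because Ł3 and Kleene's strong three-valued logic K3 treat ½ differently under implication.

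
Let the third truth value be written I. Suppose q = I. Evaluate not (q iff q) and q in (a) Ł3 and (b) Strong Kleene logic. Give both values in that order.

In Ł3: q iff q = I iff I = 1
not (q iff q) = not 1 = 0
not (q iff q) and q = 0 and I = 0
In Strong Kleene logic: q iff q = I iff I = I
not (q iff q) = not I = I
not (q iff q) and q = I and I = I
They differ because Ł3 and Strong Kleene logic treat I differently under implication.

0; I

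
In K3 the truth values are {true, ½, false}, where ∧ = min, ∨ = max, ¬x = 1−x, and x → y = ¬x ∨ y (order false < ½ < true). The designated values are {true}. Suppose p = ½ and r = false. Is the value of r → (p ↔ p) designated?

Yes

p ↔ p = ½ ↔ ½ = ½
r → (p ↔ p) = false → ½ = true
true ∈ {true}.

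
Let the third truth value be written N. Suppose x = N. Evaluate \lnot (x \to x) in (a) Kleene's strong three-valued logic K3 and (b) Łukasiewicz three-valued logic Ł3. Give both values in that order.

N; 0

In Kleene's strong three-valued logic K3: x \to x = N \to N = N  [\lnot N \lor N]
\lnot (x \to x) = \lnot N = N
In Łukasiewicz three-valued logic Ł3: x \to x = N \to N = 1  [min(1, 1−½+½)]
\lnot (x \to x) = \lnot 1 = 0
They differ because Kleene's strong three-valued logic K3 and Łukasiewicz three-valued logic Ł3 treat N differently under implication.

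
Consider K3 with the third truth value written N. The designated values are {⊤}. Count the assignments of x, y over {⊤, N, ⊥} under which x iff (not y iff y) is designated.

2

Designated under: (x=⊥, y=⊤); (x=⊥, y=⊥).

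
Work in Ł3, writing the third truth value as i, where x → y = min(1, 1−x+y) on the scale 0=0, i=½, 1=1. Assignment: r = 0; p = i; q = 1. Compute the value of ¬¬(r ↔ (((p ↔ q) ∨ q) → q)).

p ↔ q = i ↔ 1 = i  [1 − |½−1|]
(p ↔ q) ∨ q = i ∨ 1 = 1
((p ↔ q) ∨ q) → q = 1 → 1 = 1
r ↔ (((p ↔ q) ∨ q) → q) = 0 ↔ 1 = 0
¬(r ↔ (((p ↔ q) ∨ q) → q)) = ¬0 = 1
¬¬(r ↔ (((p ↔ q) ∨ q) → q)) = ¬1 = 0

0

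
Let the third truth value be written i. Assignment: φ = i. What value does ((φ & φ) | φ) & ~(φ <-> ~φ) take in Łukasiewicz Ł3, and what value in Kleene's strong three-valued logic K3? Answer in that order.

0; i

In Łukasiewicz Ł3: φ & φ = i & i = i
(φ & φ) | φ = i | i = i
~φ = ~i = i
φ <-> ~φ = i <-> i = 1  [1 − |½−½|]
~(φ <-> ~φ) = ~1 = 0
((φ & φ) | φ) & ~(φ <-> ~φ) = i & 0 = 0
In Kleene's strong three-valued logic K3: φ & φ = i & i = i
(φ & φ) | φ = i | i = i
~φ = ~i = i
φ <-> ~φ = i <-> i = i
~(φ <-> ~φ) = ~i = i
((φ & φ) | φ) & ~(φ <-> ~φ) = i & i = i
They differ because Łukasiewicz Ł3 and Kleene's strong three-valued logic K3 treat i differently under implication.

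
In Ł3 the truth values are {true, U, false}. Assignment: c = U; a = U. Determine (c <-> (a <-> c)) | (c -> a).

a <-> c = U <-> U = true  [1 − |½−½|]
c <-> (a <-> c) = U <-> true = U
c -> a = U -> U = true
(c <-> (a <-> c)) | (c -> a) = U | true = true

true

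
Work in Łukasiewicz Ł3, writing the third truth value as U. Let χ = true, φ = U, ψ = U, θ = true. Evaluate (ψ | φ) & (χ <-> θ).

U

ψ | φ = U | U = U
χ <-> θ = true <-> true = true
(ψ | φ) & (χ <-> θ) = U & true = U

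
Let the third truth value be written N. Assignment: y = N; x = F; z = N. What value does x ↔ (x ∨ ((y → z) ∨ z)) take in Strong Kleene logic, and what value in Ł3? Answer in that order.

In Strong Kleene logic: y → z = N → N = N
(y → z) ∨ z = N ∨ N = N
x ∨ ((y → z) ∨ z) = F ∨ N = N
x ↔ (x ∨ ((y → z) ∨ z)) = F ↔ N = N
In Ł3: y → z = N → N = T  [min(1, 1−½+½)]
(y → z) ∨ z = T ∨ N = T
x ∨ ((y → z) ∨ z) = F ∨ T = T
x ↔ (x ∨ ((y → z) ∨ z)) = F ↔ T = F
They differ because Strong Kleene logic and Ł3 treat N differently under implication.

N; F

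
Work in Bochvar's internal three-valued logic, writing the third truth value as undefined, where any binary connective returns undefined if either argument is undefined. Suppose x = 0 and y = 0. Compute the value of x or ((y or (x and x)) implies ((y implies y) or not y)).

x and x = 0 and 0 = 0
y or (x and x) = 0 or 0 = 0
y implies y = 0 implies 0 = 1
not y = not 0 = 1
(y implies y) or not y = 1 or 1 = 1
(y or (x and x)) implies ((y implies y) or not y) = 0 implies 1 = 1
x or ((y or (x and x)) implies ((y implies y) or not y)) = 0 or 1 = 1

1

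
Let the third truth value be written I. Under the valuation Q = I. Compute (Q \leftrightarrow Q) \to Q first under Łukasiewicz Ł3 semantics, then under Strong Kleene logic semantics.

In Łukasiewicz Ł3: Q \leftrightarrow Q = I \leftrightarrow I = True  [1 − |½−½|]
(Q \leftrightarrow Q) \to Q = True \to I = I
In Strong Kleene logic: Q \leftrightarrow Q = I \leftrightarrow I = I
(Q \leftrightarrow Q) \to Q = I \to I = I

I; I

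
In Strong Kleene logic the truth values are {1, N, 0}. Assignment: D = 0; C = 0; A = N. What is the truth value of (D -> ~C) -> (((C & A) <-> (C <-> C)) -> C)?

1

~C = ~0 = 1
D -> ~C = 0 -> 1 = 1
C & A = 0 & N = 0
C <-> C = 0 <-> 0 = 1
(C & A) <-> (C <-> C) = 0 <-> 1 = 0
((C & A) <-> (C <-> C)) -> C = 0 -> 0 = 1
(D -> ~C) -> (((C & A) <-> (C <-> C)) -> C) = 1 -> 1 = 1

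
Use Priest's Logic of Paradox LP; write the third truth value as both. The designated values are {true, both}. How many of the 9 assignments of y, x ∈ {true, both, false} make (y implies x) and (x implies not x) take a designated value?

Of the 9 assignments, 5 give a value in {true, both}.

5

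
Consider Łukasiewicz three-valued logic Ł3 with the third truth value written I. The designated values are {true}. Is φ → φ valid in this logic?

Every assignment of φ over {true, I, false} gives a value in {true}.
In particular, with φ=I: φ → φ = true.

Yes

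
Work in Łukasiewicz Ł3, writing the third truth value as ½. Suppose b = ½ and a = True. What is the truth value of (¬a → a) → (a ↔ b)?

¬a = ¬True = False
¬a → a = False → True = True
a ↔ b = True ↔ ½ = ½  [1 − |1−½|]
(¬a → a) → (a ↔ b) = True → ½ = ½

½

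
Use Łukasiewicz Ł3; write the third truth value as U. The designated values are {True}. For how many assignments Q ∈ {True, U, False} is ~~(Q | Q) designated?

Q=True: True ✓
Q=U: U ·
Q=False: False ·

1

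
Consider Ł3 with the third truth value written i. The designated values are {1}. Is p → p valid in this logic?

Yes

Every assignment of p over {1, i, 0} gives a value in {1}.
In particular, with p=i: p → p = 1.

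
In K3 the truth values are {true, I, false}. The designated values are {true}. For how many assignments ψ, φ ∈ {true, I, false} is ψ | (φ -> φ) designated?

7

Of the 9 assignments, 7 give a value in {true}.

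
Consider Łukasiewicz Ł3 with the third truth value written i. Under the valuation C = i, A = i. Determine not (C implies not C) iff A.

i

not C = not i = i
C implies not C = i implies i = ⊤  [min(1, 1−½+½)]
not (C implies not C) = not ⊤ = ⊥
not (C implies not C) iff A = ⊥ iff i = i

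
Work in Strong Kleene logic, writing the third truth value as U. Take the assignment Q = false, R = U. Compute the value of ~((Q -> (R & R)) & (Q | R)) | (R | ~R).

R & R = U & U = U
Q -> (R & R) = false -> U = true  [~false | U]
Q | R = false | U = U
(Q -> (R & R)) & (Q | R) = true & U = U
~((Q -> (R & R)) & (Q | R)) = ~U = U
~R = ~U = U
R | ~R = U | U = U
~((Q -> (R & R)) & (Q | R)) | (R | ~R) = U | U = U

U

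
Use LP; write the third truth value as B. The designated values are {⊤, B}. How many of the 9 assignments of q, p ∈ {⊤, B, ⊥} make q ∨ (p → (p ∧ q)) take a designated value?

8

Of the 9 assignments, 8 give a value in {⊤, B}.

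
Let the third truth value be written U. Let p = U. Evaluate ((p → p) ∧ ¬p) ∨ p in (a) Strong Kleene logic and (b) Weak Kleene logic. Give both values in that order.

In Strong Kleene logic: p → p = U → U = U  [¬U ∨ U]
¬p = ¬U = U
(p → p) ∧ ¬p = U ∧ U = U
((p → p) ∧ ¬p) ∨ p = U ∨ U = U
In Weak Kleene logic: p → p = U → U = U
¬p = ¬U = U
(p → p) ∧ ¬p = U ∧ U = U
((p → p) ∧ ¬p) ∨ p = U ∨ U = U

U; U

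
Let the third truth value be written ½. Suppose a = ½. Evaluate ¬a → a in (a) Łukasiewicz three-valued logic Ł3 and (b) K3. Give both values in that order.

In Łukasiewicz three-valued logic Ł3: ¬a = ¬½ = ½
¬a → a = ½ → ½ = True  [min(1, 1−½+½)]
In K3: ¬a = ¬½ = ½
¬a → a = ½ → ½ = ½  [¬½ ∨ ½]
They differ because Łukasiewicz three-valued logic Ł3 and K3 treat ½ differently under implication.

True; ½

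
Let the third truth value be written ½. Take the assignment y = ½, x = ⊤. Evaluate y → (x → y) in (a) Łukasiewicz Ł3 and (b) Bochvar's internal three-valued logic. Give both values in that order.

In Łukasiewicz Ł3: x → y = ⊤ → ½ = ½  [min(1, 1−1+½)]
y → (x → y) = ½ → ½ = ⊤
In Bochvar's internal three-valued logic: x → y = ⊤ → ½ = ½  [any arg is the third value ⇒ result is the third value]
y → (x → y) = ½ → ½ = ½
They differ because Łukasiewicz Ł3 and Bochvar's internal three-valued logic treat ½ differently under the binary connectives.

⊤; ½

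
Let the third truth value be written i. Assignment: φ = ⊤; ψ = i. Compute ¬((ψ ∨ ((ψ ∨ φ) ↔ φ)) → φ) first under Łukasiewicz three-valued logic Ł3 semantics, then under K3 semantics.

⊥; ⊥

In Łukasiewicz three-valued logic Ł3: ψ ∨ φ = i ∨ ⊤ = ⊤
(ψ ∨ φ) ↔ φ = ⊤ ↔ ⊤ = ⊤
ψ ∨ ((ψ ∨ φ) ↔ φ) = i ∨ ⊤ = ⊤
(ψ ∨ ((ψ ∨ φ) ↔ φ)) → φ = ⊤ → ⊤ = ⊤
¬((ψ ∨ ((ψ ∨ φ) ↔ φ)) → φ) = ¬⊤ = ⊥
In K3: ψ ∨ φ = i ∨ ⊤ = ⊤
(ψ ∨ φ) ↔ φ = ⊤ ↔ ⊤ = ⊤
ψ ∨ ((ψ ∨ φ) ↔ φ) = i ∨ ⊤ = ⊤
(ψ ∨ ((ψ ∨ φ) ↔ φ)) → φ = ⊤ → ⊤ = ⊤
¬((ψ ∨ ((ψ ∨ φ) ↔ φ)) → φ) = ¬⊤ = ⊥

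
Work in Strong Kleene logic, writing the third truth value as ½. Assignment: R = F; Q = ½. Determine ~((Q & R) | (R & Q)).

T

Q & R = ½ & F = F
R & Q = F & ½ = F
(Q & R) | (R & Q) = F | F = F
~((Q & R) | (R & Q)) = ~F = T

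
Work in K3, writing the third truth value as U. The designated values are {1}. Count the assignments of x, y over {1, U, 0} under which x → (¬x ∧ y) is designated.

Designated under: (x=0, y=1); (x=0, y=U); (x=0, y=0).

3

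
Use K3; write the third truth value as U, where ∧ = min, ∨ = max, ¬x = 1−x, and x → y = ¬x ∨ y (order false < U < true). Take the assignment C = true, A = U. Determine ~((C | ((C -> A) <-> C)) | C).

false

C -> A = true -> U = U  [~true | U]
(C -> A) <-> C = U <-> true = U
C | ((C -> A) <-> C) = true | U = true
(C | ((C -> A) <-> C)) | C = true | true = true
~((C | ((C -> A) <-> C)) | C) = ~true = false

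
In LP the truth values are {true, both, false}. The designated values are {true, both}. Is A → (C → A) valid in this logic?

Every assignment of A, C over {true, both, false} gives a value in {true, both}.
In particular, with A=both, C=both: A → (C → A) = both.

Yes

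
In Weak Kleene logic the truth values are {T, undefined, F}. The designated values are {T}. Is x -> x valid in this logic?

No

Countermodel: x=undefined gives undefined, which is not designated.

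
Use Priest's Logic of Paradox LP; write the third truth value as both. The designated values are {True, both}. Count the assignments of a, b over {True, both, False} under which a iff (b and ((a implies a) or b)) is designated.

7

Of the 9 assignments, 7 give a value in {True, both}.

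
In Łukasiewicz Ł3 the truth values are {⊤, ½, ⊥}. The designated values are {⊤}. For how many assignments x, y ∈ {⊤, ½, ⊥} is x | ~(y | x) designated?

Designated under: (x=⊤, y=⊤); (x=⊤, y=½); (x=⊤, y=⊥); (x=⊥, y=⊥).

4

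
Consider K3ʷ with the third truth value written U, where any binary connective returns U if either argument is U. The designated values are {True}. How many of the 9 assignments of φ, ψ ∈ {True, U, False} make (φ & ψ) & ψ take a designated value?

Designated under: (φ=True, ψ=True).

1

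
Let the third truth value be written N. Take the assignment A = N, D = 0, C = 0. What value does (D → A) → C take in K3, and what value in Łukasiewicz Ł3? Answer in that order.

0; 0

In K3: D → A = 0 → N = 1
(D → A) → C = 1 → 0 = 0
In Łukasiewicz Ł3: D → A = 0 → N = 1  [min(1, 1−0+½)]
(D → A) → C = 1 → 0 = 0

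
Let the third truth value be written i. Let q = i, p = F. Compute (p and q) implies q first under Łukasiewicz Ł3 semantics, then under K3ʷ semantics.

T; i

In Łukasiewicz Ł3: p and q = F and i = F
(p and q) implies q = F implies i = T  [min(1, 1−0+½)]
In K3ʷ: p and q = F and i = i
(p and q) implies q = i implies i = i  [any arg is the third value ⇒ result is the third value]
They differ because Łukasiewicz Ł3 and K3ʷ treat i differently under the binary connectives.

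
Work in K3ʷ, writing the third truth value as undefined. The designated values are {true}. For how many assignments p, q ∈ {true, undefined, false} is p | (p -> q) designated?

4

Designated under: (p=true, q=true); (p=true, q=false); (p=false, q=true); (p=false, q=false).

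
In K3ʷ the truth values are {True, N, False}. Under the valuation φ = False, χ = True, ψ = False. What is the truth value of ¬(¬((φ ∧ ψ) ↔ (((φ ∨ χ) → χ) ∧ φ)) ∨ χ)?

False

φ ∧ ψ = False ∧ False = False
φ ∨ χ = False ∨ True = True
(φ ∨ χ) → χ = True → True = True
((φ ∨ χ) → χ) ∧ φ = True ∧ False = False
(φ ∧ ψ) ↔ (((φ ∨ χ) → χ) ∧ φ) = False ↔ False = True
¬((φ ∧ ψ) ↔ (((φ ∨ χ) → χ) ∧ φ)) = ¬True = False
¬((φ ∧ ψ) ↔ (((φ ∨ χ) → χ) ∧ φ)) ∨ χ = False ∨ True = True
¬(¬((φ ∧ ψ) ↔ (((φ ∨ χ) → χ) ∧ φ)) ∨ χ) = ¬True = False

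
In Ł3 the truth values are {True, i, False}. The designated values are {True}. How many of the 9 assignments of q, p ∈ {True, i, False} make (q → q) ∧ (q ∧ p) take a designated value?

Designated under: (q=True, p=True).

1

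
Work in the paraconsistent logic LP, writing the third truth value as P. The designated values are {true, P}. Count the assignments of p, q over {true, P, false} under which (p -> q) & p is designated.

5

Of the 9 assignments, 5 give a value in {true, P}.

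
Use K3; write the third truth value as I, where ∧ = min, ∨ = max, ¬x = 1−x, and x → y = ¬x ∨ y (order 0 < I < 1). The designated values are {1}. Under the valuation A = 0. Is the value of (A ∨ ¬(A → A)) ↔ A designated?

Yes

A → A = 0 → 0 = 1
¬(A → A) = ¬1 = 0
A ∨ ¬(A → A) = 0 ∨ 0 = 0
(A ∨ ¬(A → A)) ↔ A = 0 ↔ 0 = 1
1 ∈ {1}.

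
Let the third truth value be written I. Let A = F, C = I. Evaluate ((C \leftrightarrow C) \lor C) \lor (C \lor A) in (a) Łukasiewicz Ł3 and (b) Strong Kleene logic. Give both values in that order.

T; I

In Łukasiewicz Ł3: C \leftrightarrow C = I \leftrightarrow I = T  [1 − |½−½|]
(C \leftrightarrow C) \lor C = T \lor I = T
C \lor A = I \lor F = I
((C \leftrightarrow C) \lor C) \lor (C \lor A) = T \lor I = T
In Strong Kleene logic: C \leftrightarrow C = I \leftrightarrow I = I
(C \leftrightarrow C) \lor C = I \lor I = I
C \lor A = I \lor F = I
((C \leftrightarrow C) \lor C) \lor (C \lor A) = I \lor I = I
They differ because Łukasiewicz Ł3 and Strong Kleene logic treat I differently under implication.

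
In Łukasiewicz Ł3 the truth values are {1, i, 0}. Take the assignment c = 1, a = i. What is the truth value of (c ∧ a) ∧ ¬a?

c ∧ a = 1 ∧ i = i
¬a = ¬i = i
(c ∧ a) ∧ ¬a = i ∧ i = i

i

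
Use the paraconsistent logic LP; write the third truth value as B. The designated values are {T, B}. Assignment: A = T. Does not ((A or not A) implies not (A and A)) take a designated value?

Yes

not A = not T = F
A or not A = T or F = T
A and A = T and T = T
not (A and A) = not T = F
(A or not A) implies not (A and A) = T implies F = F
not ((A or not A) implies not (A and A)) = not F = T
T ∈ {T, B}.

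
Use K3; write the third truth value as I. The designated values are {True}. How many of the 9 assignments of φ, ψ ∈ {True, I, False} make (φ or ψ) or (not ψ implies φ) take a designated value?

5

Of the 9 assignments, 5 give a value in {True}.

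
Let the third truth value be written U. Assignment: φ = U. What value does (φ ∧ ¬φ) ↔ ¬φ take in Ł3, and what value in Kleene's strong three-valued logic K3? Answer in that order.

T; U

In Ł3: ¬φ = ¬U = U
φ ∧ ¬φ = U ∧ U = U
¬φ = ¬U = U
(φ ∧ ¬φ) ↔ ¬φ = U ↔ U = T  [1 − |½−½|]
In Kleene's strong three-valued logic K3: ¬φ = ¬U = U
φ ∧ ¬φ = U ∧ U = U
¬φ = ¬U = U
(φ ∧ ¬φ) ↔ ¬φ = U ↔ U = U
They differ because Ł3 and Kleene's strong three-valued logic K3 treat U differently under implication.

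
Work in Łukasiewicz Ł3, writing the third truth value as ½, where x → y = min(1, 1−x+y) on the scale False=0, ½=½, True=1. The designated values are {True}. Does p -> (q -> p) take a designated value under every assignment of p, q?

Yes

Every assignment of p, q over {True, ½, False} gives a value in {True}.
In particular, with p=½, q=½: p -> (q -> p) = True.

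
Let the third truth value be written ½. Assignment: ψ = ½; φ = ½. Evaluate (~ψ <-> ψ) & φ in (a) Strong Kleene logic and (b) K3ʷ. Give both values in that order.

In Strong Kleene logic: ~ψ = ~½ = ½
~ψ <-> ψ = ½ <-> ½ = ½
(~ψ <-> ψ) & φ = ½ & ½ = ½
In K3ʷ: ~ψ = ~½ = ½
~ψ <-> ψ = ½ <-> ½ = ½
(~ψ <-> ψ) & φ = ½ & ½ = ½

½; ½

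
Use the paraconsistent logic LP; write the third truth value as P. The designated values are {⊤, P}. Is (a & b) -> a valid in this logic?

Yes

Every assignment of a, b over {⊤, P, ⊥} gives a value in {⊤, P}.
In particular, with a=P, b=P: (a & b) -> a = P.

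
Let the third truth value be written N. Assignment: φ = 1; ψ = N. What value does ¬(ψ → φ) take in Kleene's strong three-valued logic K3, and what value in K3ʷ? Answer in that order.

In Kleene's strong three-valued logic K3: ψ → φ = N → 1 = 1  [¬N ∨ 1]
¬(ψ → φ) = ¬1 = 0
In K3ʷ: ψ → φ = N → 1 = N
¬(ψ → φ) = ¬N = N
They differ because Kleene's strong three-valued logic K3 and K3ʷ treat N differently under the binary connectives.

0; N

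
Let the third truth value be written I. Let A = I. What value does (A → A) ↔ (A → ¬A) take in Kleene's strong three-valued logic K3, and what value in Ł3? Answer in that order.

I; T

In Kleene's strong three-valued logic K3: A → A = I → I = I  [¬I ∨ I]
¬A = ¬I = I
A → ¬A = I → I = I
(A → A) ↔ (A → ¬A) = I ↔ I = I
In Ł3: A → A = I → I = T  [min(1, 1−½+½)]
¬A = ¬I = I
A → ¬A = I → I = T
(A → A) ↔ (A → ¬A) = T ↔ T = T
They differ because Kleene's strong three-valued logic K3 and Ł3 treat I differently under implication.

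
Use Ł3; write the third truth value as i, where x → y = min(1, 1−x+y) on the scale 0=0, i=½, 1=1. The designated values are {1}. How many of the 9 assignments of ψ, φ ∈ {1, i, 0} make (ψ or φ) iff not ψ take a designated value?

3

Designated under: (ψ=i, φ=i); (ψ=i, φ=0); (ψ=0, φ=1).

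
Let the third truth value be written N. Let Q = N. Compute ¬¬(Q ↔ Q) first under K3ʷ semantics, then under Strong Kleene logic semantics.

N; N

In K3ʷ: Q ↔ Q = N ↔ N = N
¬(Q ↔ Q) = ¬N = N
¬¬(Q ↔ Q) = ¬N = N
In Strong Kleene logic: Q ↔ Q = N ↔ N = N
¬(Q ↔ Q) = ¬N = N
¬¬(Q ↔ Q) = ¬N = N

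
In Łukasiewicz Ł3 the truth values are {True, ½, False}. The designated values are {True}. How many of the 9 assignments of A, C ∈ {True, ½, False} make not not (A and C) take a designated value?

Designated under: (A=True, C=True).

1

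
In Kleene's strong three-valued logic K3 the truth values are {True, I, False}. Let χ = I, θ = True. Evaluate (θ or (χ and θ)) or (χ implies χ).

True

χ and θ = I and True = I
θ or (χ and θ) = True or I = True
χ implies χ = I implies I = I  [not I or I]
(θ or (χ and θ)) or (χ implies χ) = True or I = True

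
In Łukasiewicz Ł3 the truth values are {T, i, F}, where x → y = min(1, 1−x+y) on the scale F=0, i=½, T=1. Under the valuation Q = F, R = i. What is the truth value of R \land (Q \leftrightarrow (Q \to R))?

Q \to R = F \to i = T  [min(1, 1−0+½)]
Q \leftrightarrow (Q \to R) = F \leftrightarrow T = F
R \land (Q \leftrightarrow (Q \to R)) = i \land F = F

F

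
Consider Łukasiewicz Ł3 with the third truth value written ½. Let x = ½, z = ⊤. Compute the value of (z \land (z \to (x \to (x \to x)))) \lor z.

x \to x = ½ \to ½ = ⊤  [min(1, 1−½+½)]
x \to (x \to x) = ½ \to ⊤ = ⊤
z \to (x \to (x \to x)) = ⊤ \to ⊤ = ⊤
z \land (z \to (x \to (x \to x))) = ⊤ \land ⊤ = ⊤
(z \land (z \to (x \to (x \to x)))) \lor z = ⊤ \lor ⊤ = ⊤

⊤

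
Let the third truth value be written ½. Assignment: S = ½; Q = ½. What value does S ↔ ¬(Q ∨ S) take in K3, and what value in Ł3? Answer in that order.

½; ⊤

In K3: Q ∨ S = ½ ∨ ½ = ½
¬(Q ∨ S) = ¬½ = ½
S ↔ ¬(Q ∨ S) = ½ ↔ ½ = ½
In Ł3: Q ∨ S = ½ ∨ ½ = ½
¬(Q ∨ S) = ¬½ = ½
S ↔ ¬(Q ∨ S) = ½ ↔ ½ = ⊤  [1 − |½−½|]
They differ because K3 and Ł3 treat ½ differently under implication.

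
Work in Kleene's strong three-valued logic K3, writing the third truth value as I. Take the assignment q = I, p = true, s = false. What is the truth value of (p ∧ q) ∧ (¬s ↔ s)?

false

p ∧ q = true ∧ I = I
¬s = ¬false = true
¬s ↔ s = true ↔ false = false
(p ∧ q) ∧ (¬s ↔ s) = I ∧ false = false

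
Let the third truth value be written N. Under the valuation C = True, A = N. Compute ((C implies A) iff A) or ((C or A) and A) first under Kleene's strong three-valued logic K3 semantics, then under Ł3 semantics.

In Kleene's strong three-valued logic K3: C implies A = True implies N = N
(C implies A) iff A = N iff N = N
C or A = True or N = True
(C or A) and A = True and N = N
((C implies A) iff A) or ((C or A) and A) = N or N = N
In Ł3: C implies A = True implies N = N  [min(1, 1−1+½)]
(C implies A) iff A = N iff N = True
C or A = True or N = True
(C or A) and A = True and N = N
((C implies A) iff A) or ((C or A) and A) = True or N = True
They differ because Kleene's strong three-valued logic K3 and Ł3 treat N differently under implication.

N; True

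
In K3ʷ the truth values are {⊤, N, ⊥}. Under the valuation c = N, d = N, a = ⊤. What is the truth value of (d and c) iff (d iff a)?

d and c = N and N = N
d iff a = N iff ⊤ = N
(d and c) iff (d iff a) = N iff N = N

N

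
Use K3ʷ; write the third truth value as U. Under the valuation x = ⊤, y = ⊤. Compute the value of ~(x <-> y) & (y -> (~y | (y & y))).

⊥

x <-> y = ⊤ <-> ⊤ = ⊤
~(x <-> y) = ~⊤ = ⊥
~y = ~⊤ = ⊥
y & y = ⊤ & ⊤ = ⊤
~y | (y & y) = ⊥ | ⊤ = ⊤
y -> (~y | (y & y)) = ⊤ -> ⊤ = ⊤
~(x <-> y) & (y -> (~y | (y & y))) = ⊥ & ⊤ = ⊥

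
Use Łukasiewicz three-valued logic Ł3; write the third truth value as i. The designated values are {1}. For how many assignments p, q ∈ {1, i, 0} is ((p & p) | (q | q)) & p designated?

3

Designated under: (p=1, q=1); (p=1, q=i); (p=1, q=0).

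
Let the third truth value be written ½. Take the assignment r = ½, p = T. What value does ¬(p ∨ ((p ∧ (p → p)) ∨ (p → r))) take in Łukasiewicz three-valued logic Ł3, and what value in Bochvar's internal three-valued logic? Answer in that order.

F; ½

In Łukasiewicz three-valued logic Ł3: p → p = T → T = T
p ∧ (p → p) = T ∧ T = T
p → r = T → ½ = ½
(p ∧ (p → p)) ∨ (p → r) = T ∨ ½ = T
p ∨ ((p ∧ (p → p)) ∨ (p → r)) = T ∨ T = T
¬(p ∨ ((p ∧ (p → p)) ∨ (p → r))) = ¬T = F
In Bochvar's internal three-valued logic: p → p = T → T = T
p ∧ (p → p) = T ∧ T = T
p → r = T → ½ = ½
(p ∧ (p → p)) ∨ (p → r) = T ∨ ½ = ½
p ∨ ((p ∧ (p → p)) ∨ (p → r)) = T ∨ ½ = ½
¬(p ∨ ((p ∧ (p → p)) ∨ (p → r))) = ¬½ = ½
They differ because Łukasiewicz three-valued logic Ł3 and Bochvar's internal three-valued logic treat ½ differently under the binary connectives.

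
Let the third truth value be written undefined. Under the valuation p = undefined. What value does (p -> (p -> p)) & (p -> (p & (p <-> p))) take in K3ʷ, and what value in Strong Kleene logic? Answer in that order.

undefined; undefined

In K3ʷ: p -> p = undefined -> undefined = undefined
p -> (p -> p) = undefined -> undefined = undefined
p <-> p = undefined <-> undefined = undefined
p & (p <-> p) = undefined & undefined = undefined
p -> (p & (p <-> p)) = undefined -> undefined = undefined
(p -> (p -> p)) & (p -> (p & (p <-> p))) = undefined & undefined = undefined
In Strong Kleene logic: p -> p = undefined -> undefined = undefined  [~undefined | undefined]
p -> (p -> p) = undefined -> undefined = undefined
p <-> p = undefined <-> undefined = undefined
p & (p <-> p) = undefined & undefined = undefined
p -> (p & (p <-> p)) = undefined -> undefined = undefined
(p -> (p -> p)) & (p -> (p & (p <-> p))) = undefined & undefined = undefined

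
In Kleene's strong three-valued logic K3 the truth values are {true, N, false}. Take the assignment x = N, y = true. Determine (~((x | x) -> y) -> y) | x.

true

x | x = N | N = N
(x | x) -> y = N -> true = true
~((x | x) -> y) = ~true = false
~((x | x) -> y) -> y = false -> true = true
(~((x | x) -> y) -> y) | x = true | N = true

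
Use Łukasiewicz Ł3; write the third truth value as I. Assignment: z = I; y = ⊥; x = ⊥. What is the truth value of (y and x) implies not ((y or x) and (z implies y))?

y and x = ⊥ and ⊥ = ⊥
y or x = ⊥ or ⊥ = ⊥
z implies y = I implies ⊥ = I  [min(1, 1−½+0)]
(y or x) and (z implies y) = ⊥ and I = ⊥
not ((y or x) and (z implies y)) = not ⊥ = ⊤
(y and x) implies not ((y or x) and (z implies y)) = ⊥ implies ⊤ = ⊤

⊤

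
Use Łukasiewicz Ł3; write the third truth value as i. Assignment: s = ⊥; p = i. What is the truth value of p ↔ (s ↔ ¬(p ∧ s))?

i

p ∧ s = i ∧ ⊥ = ⊥
¬(p ∧ s) = ¬⊥ = ⊤
s ↔ ¬(p ∧ s) = ⊥ ↔ ⊤ = ⊥
p ↔ (s ↔ ¬(p ∧ s)) = i ↔ ⊥ = i  [1 − |½−0|]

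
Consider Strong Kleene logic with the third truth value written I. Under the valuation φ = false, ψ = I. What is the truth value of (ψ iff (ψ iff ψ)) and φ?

false

ψ iff ψ = I iff I = I
ψ iff (ψ iff ψ) = I iff I = I
(ψ iff (ψ iff ψ)) and φ = I and false = false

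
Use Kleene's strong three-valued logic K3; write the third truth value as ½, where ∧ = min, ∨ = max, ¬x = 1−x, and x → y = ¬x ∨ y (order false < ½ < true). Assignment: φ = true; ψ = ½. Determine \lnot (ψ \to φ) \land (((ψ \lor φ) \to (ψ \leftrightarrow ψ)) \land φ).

ψ \to φ = ½ \to true = true  [\lnot ½ \lor true]
\lnot (ψ \to φ) = \lnot true = false
ψ \lor φ = ½ \lor true = true
ψ \leftrightarrow ψ = ½ \leftrightarrow ½ = ½
(ψ \lor φ) \to (ψ \leftrightarrow ψ) = true \to ½ = ½
((ψ \lor φ) \to (ψ \leftrightarrow ψ)) \land φ = ½ \land true = ½
\lnot (ψ \to φ) \land (((ψ \lor φ) \to (ψ \leftrightarrow ψ)) \land φ) = false \land ½ = false

false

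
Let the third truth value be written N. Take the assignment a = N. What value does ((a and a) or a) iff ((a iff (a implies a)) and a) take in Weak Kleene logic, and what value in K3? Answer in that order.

In Weak Kleene logic: a and a = N and N = N
(a and a) or a = N or N = N
a implies a = N implies N = N
a iff (a implies a) = N iff N = N
(a iff (a implies a)) and a = N and N = N
((a and a) or a) iff ((a iff (a implies a)) and a) = N iff N = N
In K3: a and a = N and N = N
(a and a) or a = N or N = N
a implies a = N implies N = N  [not N or N]
a iff (a implies a) = N iff N = N
(a iff (a implies a)) and a = N and N = N
((a and a) or a) iff ((a iff (a implies a)) and a) = N iff N = N

N; N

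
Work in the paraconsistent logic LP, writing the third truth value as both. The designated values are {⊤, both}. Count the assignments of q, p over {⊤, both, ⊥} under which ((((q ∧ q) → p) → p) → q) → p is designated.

Of the 9 assignments, 7 give a value in {⊤, both}.

7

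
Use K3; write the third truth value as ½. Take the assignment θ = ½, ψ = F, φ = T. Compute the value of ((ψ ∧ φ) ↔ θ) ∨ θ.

½

ψ ∧ φ = F ∧ T = F
(ψ ∧ φ) ↔ θ = F ↔ ½ = ½
((ψ ∧ φ) ↔ θ) ∨ θ = ½ ∨ ½ = ½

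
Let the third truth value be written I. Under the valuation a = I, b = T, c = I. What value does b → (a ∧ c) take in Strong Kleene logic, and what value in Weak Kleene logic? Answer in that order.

In Strong Kleene logic: a ∧ c = I ∧ I = I
b → (a ∧ c) = T → I = I  [¬T ∨ I]
In Weak Kleene logic: a ∧ c = I ∧ I = I
b → (a ∧ c) = T → I = I  [any arg is the third value ⇒ result is the third value]

I; I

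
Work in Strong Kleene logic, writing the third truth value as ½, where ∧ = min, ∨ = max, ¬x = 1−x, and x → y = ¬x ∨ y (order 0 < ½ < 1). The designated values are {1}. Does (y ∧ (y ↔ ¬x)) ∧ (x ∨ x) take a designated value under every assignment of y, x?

No

Countermodel: y=1, x=1 gives 0, which is not designated.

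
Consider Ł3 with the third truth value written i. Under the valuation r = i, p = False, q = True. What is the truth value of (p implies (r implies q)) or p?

True

r implies q = i implies True = True  [min(1, 1−½+1)]
p implies (r implies q) = False implies True = True
(p implies (r implies q)) or p = True or False = True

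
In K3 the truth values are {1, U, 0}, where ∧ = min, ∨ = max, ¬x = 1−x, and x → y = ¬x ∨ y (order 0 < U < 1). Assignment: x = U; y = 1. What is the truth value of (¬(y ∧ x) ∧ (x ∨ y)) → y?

1

y ∧ x = 1 ∧ U = U
¬(y ∧ x) = ¬U = U
x ∨ y = U ∨ 1 = 1
¬(y ∧ x) ∧ (x ∨ y) = U ∧ 1 = U
(¬(y ∧ x) ∧ (x ∨ y)) → y = U → 1 = 1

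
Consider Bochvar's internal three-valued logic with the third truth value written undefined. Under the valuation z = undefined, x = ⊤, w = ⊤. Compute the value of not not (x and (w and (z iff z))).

z iff z = undefined iff undefined = undefined
w and (z iff z) = ⊤ and undefined = undefined
x and (w and (z iff z)) = ⊤ and undefined = undefined
not (x and (w and (z iff z))) = not undefined = undefined
not not (x and (w and (z iff z))) = not undefined = undefined

undefined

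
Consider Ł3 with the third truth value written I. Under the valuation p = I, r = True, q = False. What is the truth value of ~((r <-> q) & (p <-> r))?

True

r <-> q = True <-> False = False
p <-> r = I <-> True = I  [1 − |½−1|]
(r <-> q) & (p <-> r) = False & I = False
~((r <-> q) & (p <-> r)) = ~False = True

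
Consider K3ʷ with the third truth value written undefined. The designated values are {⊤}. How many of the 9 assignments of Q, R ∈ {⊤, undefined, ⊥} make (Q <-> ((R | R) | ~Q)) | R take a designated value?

Designated under: (Q=⊤, R=⊤); (Q=⊥, R=⊤).

2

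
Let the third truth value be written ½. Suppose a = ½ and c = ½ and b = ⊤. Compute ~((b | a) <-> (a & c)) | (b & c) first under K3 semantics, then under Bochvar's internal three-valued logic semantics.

½; ½

In K3: b | a = ⊤ | ½ = ⊤
a & c = ½ & ½ = ½
(b | a) <-> (a & c) = ⊤ <-> ½ = ½
~((b | a) <-> (a & c)) = ~½ = ½
b & c = ⊤ & ½ = ½
~((b | a) <-> (a & c)) | (b & c) = ½ | ½ = ½
In Bochvar's internal three-valued logic: b | a = ⊤ | ½ = ½
a & c = ½ & ½ = ½
(b | a) <-> (a & c) = ½ <-> ½ = ½
~((b | a) <-> (a & c)) = ~½ = ½
b & c = ⊤ & ½ = ½
~((b | a) <-> (a & c)) | (b & c) = ½ | ½ = ½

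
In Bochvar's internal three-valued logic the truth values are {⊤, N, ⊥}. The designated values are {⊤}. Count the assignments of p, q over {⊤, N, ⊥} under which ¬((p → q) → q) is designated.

Designated under: (p=⊥, q=⊥).

1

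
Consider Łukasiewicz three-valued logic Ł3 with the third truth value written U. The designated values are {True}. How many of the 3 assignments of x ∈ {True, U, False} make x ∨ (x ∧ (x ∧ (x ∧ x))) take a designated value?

x=True: True ✓
x=U: U ·
x=False: False ·

1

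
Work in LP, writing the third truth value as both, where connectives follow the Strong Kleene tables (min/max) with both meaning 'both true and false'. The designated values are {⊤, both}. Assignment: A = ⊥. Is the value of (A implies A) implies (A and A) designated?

A implies A = ⊥ implies ⊥ = ⊤
A and A = ⊥ and ⊥ = ⊥
(A implies A) implies (A and A) = ⊤ implies ⊥ = ⊥
⊥ ∉ {⊤, both}.

No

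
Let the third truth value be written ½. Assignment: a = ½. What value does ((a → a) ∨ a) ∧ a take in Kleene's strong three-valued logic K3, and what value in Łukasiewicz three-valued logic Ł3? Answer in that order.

½; ½

In Kleene's strong three-valued logic K3: a → a = ½ → ½ = ½  [¬½ ∨ ½]
(a → a) ∨ a = ½ ∨ ½ = ½
((a → a) ∨ a) ∧ a = ½ ∧ ½ = ½
In Łukasiewicz three-valued logic Ł3: a → a = ½ → ½ = true
(a → a) ∨ a = true ∨ ½ = true
((a → a) ∨ a) ∧ a = true ∧ ½ = ½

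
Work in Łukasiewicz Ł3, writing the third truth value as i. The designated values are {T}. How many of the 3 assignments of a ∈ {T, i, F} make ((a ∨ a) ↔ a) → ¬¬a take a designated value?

a=T: T ✓
a=i: i ·
a=F: F ·

1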